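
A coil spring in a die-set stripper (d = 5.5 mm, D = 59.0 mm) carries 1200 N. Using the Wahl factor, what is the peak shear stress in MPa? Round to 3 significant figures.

1230 MPa

Spring index C = D/d = 59.0/5.5 = 10.7273
K_W = (4C−1)/(4C−4) + 0.615/C = 41.909/38.909 + 0.0573 = 1.1344
τ₀ = 8FD/(πd³) = 8·1200·59.0/(π·5.5³) = 566400/522.68 = 1083.6 MPa
τ_max = K·τ₀ = 1.1344 × 1083.6 = 1229.3 MPa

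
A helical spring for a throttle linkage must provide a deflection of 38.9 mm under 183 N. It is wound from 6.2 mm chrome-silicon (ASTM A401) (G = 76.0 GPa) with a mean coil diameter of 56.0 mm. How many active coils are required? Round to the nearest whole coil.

Required rate k = F/δ = 183/38.9 = 4.7044 N/mm
N_a = Gd⁴/(8D³k) = (76.0×10³ × 6.2⁴)/(8 × 56.0³ × 4.7044)
    = 1.123e+08 / 6.6093e+06 = 16.99 → 17 coils

17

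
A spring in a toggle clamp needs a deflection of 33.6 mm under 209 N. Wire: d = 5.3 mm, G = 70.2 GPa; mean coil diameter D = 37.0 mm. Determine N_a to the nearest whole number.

22

Required rate k = F/δ = 209/33.6 = 6.2202 N/mm
N_a = Gd⁴/(8D³k) = (70.2×10³ × 5.3⁴)/(8 × 37.0³ × 6.2202)
    = 5.53912e+07 / 2.52059e+06 = 21.98 → 22 coils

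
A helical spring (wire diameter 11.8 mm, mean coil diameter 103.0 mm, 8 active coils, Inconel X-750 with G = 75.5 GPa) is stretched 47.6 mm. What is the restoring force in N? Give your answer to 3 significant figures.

996 N

k = Gd⁴/(8D³N_a) = (75.5×10³)(11.8⁴)/(8·103.0³·8) = 20.931 N/mm
F = k·δ = 20.931 × 47.6 = 996.3 N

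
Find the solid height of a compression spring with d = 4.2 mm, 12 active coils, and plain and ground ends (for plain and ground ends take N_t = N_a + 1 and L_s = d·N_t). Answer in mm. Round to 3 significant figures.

54.6 mm

plain and ground ends: N_t = N_a + 1 = 12 + 1 = 13
L_s = d·N_t = 4.2 × 13 = 54.6 mm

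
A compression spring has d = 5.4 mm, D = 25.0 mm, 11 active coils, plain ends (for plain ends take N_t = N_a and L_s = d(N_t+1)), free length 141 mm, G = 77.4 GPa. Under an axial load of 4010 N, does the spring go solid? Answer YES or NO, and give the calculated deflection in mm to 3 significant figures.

YES, δ = 83.8 mm

k = Gd⁴/(8D³N_a) = (77.4×10³)(5.4⁴)/(8·25.0³·11) = 47.864 N/mm
N_t = 11; L_s = 5.4·12 = 64.8 mm; δ_solid = L₀ − L_s = 141 − 64.8 = 76.2 mm
δ = F/k = 4010/47.864 = 83.778 mm
δ ≥ δ_solid → spring goes solid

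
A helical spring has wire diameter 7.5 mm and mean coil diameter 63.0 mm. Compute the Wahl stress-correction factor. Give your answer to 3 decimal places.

1.175

C = D/d = 63.0/7.5 = 8.4000
K_W = (4C−1)/(4C−4) + 0.615/C = 32.600/29.600 + 0.0732 = 1.1746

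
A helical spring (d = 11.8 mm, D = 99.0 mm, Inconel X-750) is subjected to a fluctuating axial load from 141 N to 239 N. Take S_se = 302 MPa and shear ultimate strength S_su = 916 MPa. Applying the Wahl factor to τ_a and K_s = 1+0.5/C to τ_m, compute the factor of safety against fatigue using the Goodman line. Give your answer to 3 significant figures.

15.9

C = D/d = 99.0/11.8 = 8.3898; K_W = (4C−1)/(4C−4)+0.615/C = 1.1748; K_s = 1+0.5/C = 1.0596
F_a = (F_max−F_min)/2 = 49 N; F_m = (F_max+F_min)/2 = 190 N
τ_a = K_W·8F_aD/(πd³) = 1.1748 × 7.5184 = 8.8326 MPa
τ_m = K_s·8F_mD/(πd³) = 1.0596 × 29.153 = 30.89 MPa
Goodman: 1/n_f = τ_a/S_se + τ_m/S_su = 8.8326/302 + 30.89/916 = 0.02925 + 0.03372 = 0.06297
n_f = 1/0.06297 = 15.88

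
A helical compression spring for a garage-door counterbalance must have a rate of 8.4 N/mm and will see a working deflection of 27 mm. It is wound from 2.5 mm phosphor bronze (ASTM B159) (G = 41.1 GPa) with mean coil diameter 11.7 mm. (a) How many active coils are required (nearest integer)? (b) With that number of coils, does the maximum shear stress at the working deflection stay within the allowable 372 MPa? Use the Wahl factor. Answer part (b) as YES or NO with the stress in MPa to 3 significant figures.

N_a = Gd⁴/(8D³k) = (41.1×10³)(2.5⁴)/(8·11.7³·8.4) = 14.92 → N_a = 15
Actual rate k = Gd⁴/(8D³·15) = 8.3534 N/mm
Working load F = kδ = 8.3534·27 = 225.54 N
C = 11.7/2.5 = 4.6800; K_W = (4C−1)/(4C−4)+0.615/C = 1.3352
τ_max = K_W·8FD/(πd³) = 1.3352·430.06 = 574.23 MPa
τ_max > 372 MPa → exceeds allowable

(a) 15 coils; (b) NO, τ_max = 574 MPa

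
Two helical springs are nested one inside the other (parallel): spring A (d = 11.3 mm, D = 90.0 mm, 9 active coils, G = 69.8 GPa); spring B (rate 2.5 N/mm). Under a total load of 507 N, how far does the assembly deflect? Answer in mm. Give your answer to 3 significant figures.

k_A = Gd⁴/(8D³N_a) = (69.8×10³)(11.3⁴)/(8·90.0³·9) = 21.682 N/mm
Parallel: k_eq = 21.682 + 2.5 = 24.182 N/mm
δ = F/k_eq = 507/24.182 = 20.966 mm

21.0 mm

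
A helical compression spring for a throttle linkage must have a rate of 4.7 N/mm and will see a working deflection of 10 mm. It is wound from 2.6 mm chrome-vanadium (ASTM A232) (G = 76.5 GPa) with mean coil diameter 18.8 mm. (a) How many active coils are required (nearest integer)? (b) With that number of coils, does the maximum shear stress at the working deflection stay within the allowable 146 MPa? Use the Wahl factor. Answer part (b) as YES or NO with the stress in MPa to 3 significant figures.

(a) 14 coils; (b) NO, τ_max = 154 MPa

N_a = Gd⁴/(8D³k) = (76.5×10³)(2.6⁴)/(8·18.8³·4.7) = 13.99 → N_a = 14
Actual rate k = Gd⁴/(8D³·14) = 4.6975 N/mm
Working load F = kδ = 4.6975·10 = 46.975 N
C = 18.8/2.6 = 7.2308; K_W = (4C−1)/(4C−4)+0.615/C = 1.2054
τ_max = K_W·8FD/(πd³) = 1.2054·127.95 = 154.23 MPa
τ_max > 146 MPa → exceeds allowable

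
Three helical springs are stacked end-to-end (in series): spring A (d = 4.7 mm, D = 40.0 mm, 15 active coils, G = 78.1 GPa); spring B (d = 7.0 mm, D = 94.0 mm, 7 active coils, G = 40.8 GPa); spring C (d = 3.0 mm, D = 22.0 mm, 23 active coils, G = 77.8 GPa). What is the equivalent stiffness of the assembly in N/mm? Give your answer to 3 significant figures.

k_A = Gd⁴/(8D³N_a) = (78.1×10³)(4.7⁴)/(8·40.0³·15) = 4.9623 N/mm
k_B = Gd⁴/(8D³N_a) = (40.8×10³)(7.0⁴)/(8·94.0³·7) = 2.1061 N/mm
k_C = Gd⁴/(8D³N_a) = (77.8×10³)(3.0⁴)/(8·22.0³·23) = 3.2165 N/mm
Series: 1/k_eq = 1/4.9623 + 1/2.1061 + 1/3.2165 = 0.98723; k_eq = 1.0129 N/mm

1.01 N/mm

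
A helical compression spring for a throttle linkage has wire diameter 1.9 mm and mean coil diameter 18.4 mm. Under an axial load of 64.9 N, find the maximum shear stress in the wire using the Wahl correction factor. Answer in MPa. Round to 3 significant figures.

Spring index C = D/d = 18.4/1.9 = 9.6842
K_W = (4C−1)/(4C−4) + 0.615/C = 37.737/34.737 + 0.0635 = 1.1499
τ₀ = 8FD/(πd³) = 8·64.9·18.4/(π·1.9³) = 9553.28/21.548 = 443.35 MPa
τ_max = K·τ₀ = 1.1499 × 443.35 = 509.79 MPa

510 MPa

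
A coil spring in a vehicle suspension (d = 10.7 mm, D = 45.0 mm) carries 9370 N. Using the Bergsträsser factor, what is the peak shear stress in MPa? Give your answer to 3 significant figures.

Spring index C = D/d = 45.0/10.7 = 4.2056
K_B = (4C+2)/(4C−3) = 18.822/13.822 = 1.3617
τ₀ = 8FD/(πd³) = 8·9370·45.0/(π·10.7³) = 3.3732e+06/3848.6 = 876.48 MPa
τ_max = K·τ₀ = 1.3617 × 876.48 = 1193.5 MPa

1190 MPa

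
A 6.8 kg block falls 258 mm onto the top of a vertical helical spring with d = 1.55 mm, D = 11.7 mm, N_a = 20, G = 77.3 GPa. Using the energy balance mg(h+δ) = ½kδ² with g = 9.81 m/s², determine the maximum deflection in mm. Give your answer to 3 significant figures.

184 mm

k = Gd⁴/(8D³N_a) = (77.3×10³)(1.55⁴)/(8·11.7³·20) = 1.7411 N/mm
W = mg = 6.8 × 9.81 = 66.708 N
½kδ² − Wδ − Wh = 0 → δ = (W + √(W² + 2kWh))/k
δ = (66.708 + √(4450 + 59931.7))/1.7411 = (66.708 + 253.74)/1.7411 = 184.04 mm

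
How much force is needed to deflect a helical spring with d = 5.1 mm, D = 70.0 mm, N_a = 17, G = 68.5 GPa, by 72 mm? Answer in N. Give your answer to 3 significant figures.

71.5 N

k = Gd⁴/(8D³N_a) = (68.5×10³)(5.1⁴)/(8·70.0³·17) = 0.99343 N/mm
F = k·δ = 0.99343 × 72 = 71.527 N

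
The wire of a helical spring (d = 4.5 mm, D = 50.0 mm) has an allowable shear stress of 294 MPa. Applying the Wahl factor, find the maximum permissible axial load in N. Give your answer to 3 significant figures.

186 N

C = D/d = 50.0/4.5 = 11.1111
K_W = (4C−1)/(4C−4) + 0.615/C = 43.444/40.444 + 0.0554 = 1.1295
τ_max = K·8FD/(πd³) → F_max = τ_allow·πd³/(8DK)
F_max = 294·π·4.5³/(8·50.0·1.1295) = 84166/451.81 = 186.29 N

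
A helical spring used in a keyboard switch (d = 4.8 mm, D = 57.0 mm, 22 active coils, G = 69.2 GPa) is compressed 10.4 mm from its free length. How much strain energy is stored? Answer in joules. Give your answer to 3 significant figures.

0.0609 J

k = Gd⁴/(8D³N_a) = (69.2×10³)(4.8⁴)/(8·57.0³·22) = 1.127 N/mm
U = ½kδ² = 0.5 × 1.127 × 10.4² = 60.95 N·mm = 0.06095 J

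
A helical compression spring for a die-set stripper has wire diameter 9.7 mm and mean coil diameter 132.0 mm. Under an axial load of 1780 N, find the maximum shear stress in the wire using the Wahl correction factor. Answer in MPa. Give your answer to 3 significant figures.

724 MPa

Spring index C = D/d = 132.0/9.7 = 13.6082
K_W = (4C−1)/(4C−4) + 0.615/C = 53.433/50.433 + 0.0452 = 1.1047
τ₀ = 8FD/(πd³) = 8·1780·132.0/(π·9.7³) = 1.87968e+06/2867.2 = 655.57 MPa
τ_max = K·τ₀ = 1.1047 × 655.57 = 724.19 MPa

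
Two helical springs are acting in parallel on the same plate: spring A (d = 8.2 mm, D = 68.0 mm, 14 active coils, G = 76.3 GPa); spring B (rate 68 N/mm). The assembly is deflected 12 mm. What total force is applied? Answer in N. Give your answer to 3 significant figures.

k_A = Gd⁴/(8D³N_a) = (76.3×10³)(8.2⁴)/(8·68.0³·14) = 9.7957 N/mm
Parallel: k_eq = 9.7957 + 68 = 77.796 N/mm
F = k_eq·δ = 77.796·12 = 933.55 N

934 N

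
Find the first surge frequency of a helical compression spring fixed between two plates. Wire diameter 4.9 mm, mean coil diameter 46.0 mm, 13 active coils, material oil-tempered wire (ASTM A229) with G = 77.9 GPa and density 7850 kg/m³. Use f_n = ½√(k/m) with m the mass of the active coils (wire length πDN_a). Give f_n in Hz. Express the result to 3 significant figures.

63.2 Hz

k = Gd⁴/(8D³N_a) = (77.9×10³)(4.9⁴)/(8·46.0³·13) = 4.4362 N/mm = 4436.2 N/m
Wire length L = πDN_a = π·46.0·13 = 1878.7 mm
m = ρ·(πd²/4)·L = 7850 × 18.857×10⁻⁶ m² × 1.8787 m = 0.2781 kg
f_n = ½√(k/m) = 0.5·√(4436.2/0.2781) = 0.5·√(15952) = 63.15 Hz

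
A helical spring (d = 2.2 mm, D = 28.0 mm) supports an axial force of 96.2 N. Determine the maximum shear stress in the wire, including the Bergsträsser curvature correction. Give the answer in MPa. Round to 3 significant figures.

711 MPa

Spring index C = D/d = 28.0/2.2 = 12.7273
K_B = (4C+2)/(4C−3) = 52.909/47.909 = 1.1044
τ₀ = 8FD/(πd³) = 8·96.2·28.0/(π·2.2³) = 21548.8/33.452 = 644.18 MPa
τ_max = K·τ₀ = 1.1044 × 644.18 = 711.41 MPa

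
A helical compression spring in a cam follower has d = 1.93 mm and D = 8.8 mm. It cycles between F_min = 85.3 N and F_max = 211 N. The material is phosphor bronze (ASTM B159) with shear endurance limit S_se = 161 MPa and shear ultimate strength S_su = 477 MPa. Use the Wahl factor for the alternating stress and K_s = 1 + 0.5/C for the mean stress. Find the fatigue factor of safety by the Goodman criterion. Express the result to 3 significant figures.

0.369

C = D/d = 8.8/1.93 = 4.5596; K_W = (4C−1)/(4C−4)+0.615/C = 1.3456; K_s = 1+0.5/C = 1.1097
F_a = (F_max−F_min)/2 = 62.85 N; F_m = (F_max+F_min)/2 = 148.15 N
τ_a = K_W·8F_aD/(πd³) = 1.3456 × 195.91 = 263.61 MPa
τ_m = K_s·8F_mD/(πd³) = 1.1097 × 461.8 = 512.44 MPa
Goodman: 1/n_f = τ_a/S_se + τ_m/S_su = 263.61/161 + 512.44/477 = 1.63734 + 1.07430 = 2.7116
n_f = 1/2.7116 = 0.3688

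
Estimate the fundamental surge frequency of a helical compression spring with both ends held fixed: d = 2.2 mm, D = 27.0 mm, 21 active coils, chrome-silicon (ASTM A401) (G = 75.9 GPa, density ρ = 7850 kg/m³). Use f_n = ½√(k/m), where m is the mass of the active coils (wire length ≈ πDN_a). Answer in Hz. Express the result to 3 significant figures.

k = Gd⁴/(8D³N_a) = (75.9×10³)(2.2⁴)/(8·27.0³·21) = 0.53769 N/mm = 537.69 N/m
Wire length L = πDN_a = π·27.0·21 = 1781.3 mm
m = ρ·(πd²/4)·L = 7850 × 3.8013×10⁻⁶ m² × 1.7813 m = 0.053154 kg
f_n = ½√(k/m) = 0.5·√(537.69/0.053154) = 0.5·√(10116) = 50.288 Hz

50.3 Hz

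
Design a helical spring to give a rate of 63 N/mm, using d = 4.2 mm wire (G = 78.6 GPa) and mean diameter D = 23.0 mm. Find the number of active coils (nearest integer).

N_a = Gd⁴/(8D³k) = (78.6×10³ × 4.2⁴)/(8 × 23.0³ × 63)
    = 2.44579e+07 / 6.13217e+06 = 3.988 → 4 coils

4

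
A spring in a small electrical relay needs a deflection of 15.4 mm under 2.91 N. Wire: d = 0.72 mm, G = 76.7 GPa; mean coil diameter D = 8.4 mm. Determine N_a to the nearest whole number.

23

Required rate k = F/δ = 2.91/15.4 = 0.18896 N/mm
N_a = Gd⁴/(8D³k) = (76.7×10³ × 0.72⁴)/(8 × 8.4³ × 0.18896)
    = 20612.2 / 895.984 = 23.01 → 23 coils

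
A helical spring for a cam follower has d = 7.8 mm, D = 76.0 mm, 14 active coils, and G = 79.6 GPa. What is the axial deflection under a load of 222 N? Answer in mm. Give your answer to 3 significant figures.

37.0 mm

k = Gd⁴/(8D³N_a) = (79.6×10³)(7.8⁴)/(8·76.0³·14) = 5.9928 N/mm
δ = F/k = 222 / 5.9928 = 37.044 mm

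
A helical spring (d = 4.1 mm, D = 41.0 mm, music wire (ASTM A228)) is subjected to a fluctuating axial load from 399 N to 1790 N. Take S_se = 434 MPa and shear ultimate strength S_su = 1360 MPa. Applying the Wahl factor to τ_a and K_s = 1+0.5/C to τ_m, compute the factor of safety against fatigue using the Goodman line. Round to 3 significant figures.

0.246

C = D/d = 41.0/4.1 = 10.0000; K_W = (4C−1)/(4C−4)+0.615/C = 1.1448; K_s = 1+0.5/C = 1.0500
F_a = (F_max−F_min)/2 = 695.5 N; F_m = (F_max+F_min)/2 = 1094.5 N
τ_a = K_W·8F_aD/(πd³) = 1.1448 × 1053.6 = 1206.2 MPa
τ_m = K_s·8F_mD/(πd³) = 1.0500 × 1658 = 1740.9 MPa
Goodman: 1/n_f = τ_a/S_se + τ_m/S_su = 1206.2/434 + 1740.9/1360 = 2.77921 + 1.28008 = 4.0593
n_f = 1/4.0593 = 0.2463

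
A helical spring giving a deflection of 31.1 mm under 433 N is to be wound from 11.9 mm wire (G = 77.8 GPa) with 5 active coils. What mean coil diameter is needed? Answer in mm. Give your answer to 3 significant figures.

141 mm

Required rate k = F/δ = 433/31.1 = 13.923 N/mm
D = (Gd⁴/(8N_a·k))^(1/3) = (77.8×10³·11.9⁴/(8·5·13.923))^(1/3)
  = (2.80143e+06)^(1/3) = 140.9700 mm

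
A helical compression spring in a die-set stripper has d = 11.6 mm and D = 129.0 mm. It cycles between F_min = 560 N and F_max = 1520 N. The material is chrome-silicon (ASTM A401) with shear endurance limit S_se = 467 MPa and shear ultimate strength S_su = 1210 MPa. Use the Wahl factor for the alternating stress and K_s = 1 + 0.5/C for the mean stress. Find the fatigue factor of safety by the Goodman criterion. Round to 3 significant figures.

C = D/d = 129.0/11.6 = 11.1207; K_W = (4C−1)/(4C−4)+0.615/C = 1.1294; K_s = 1+0.5/C = 1.0450
F_a = (F_max−F_min)/2 = 480 N; F_m = (F_max+F_min)/2 = 1040 N
τ_a = K_W·8F_aD/(πd³) = 1.1294 × 101.02 = 114.09 MPa
τ_m = K_s·8F_mD/(πd³) = 1.0450 × 218.87 = 228.71 MPa
Goodman: 1/n_f = τ_a/S_se + τ_m/S_su = 114.09/467 + 228.71/1210 = 0.24430 + 0.18902 = 0.43332
n_f = 1/0.43332 = 2.308

2.31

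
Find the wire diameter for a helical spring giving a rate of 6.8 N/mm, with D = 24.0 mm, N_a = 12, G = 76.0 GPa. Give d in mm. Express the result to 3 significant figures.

d = (8D³N_a·k / G)^(1/4) = (8·24.0³·12·6.8 / (76.0×10³))^0.25
  = (118.74)^0.25 = 3.3010 mm

3.30 mm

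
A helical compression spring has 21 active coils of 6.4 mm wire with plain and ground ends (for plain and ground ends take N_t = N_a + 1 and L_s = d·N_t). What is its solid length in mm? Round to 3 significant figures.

plain and ground ends: N_t = N_a + 1 = 21 + 1 = 22
L_s = d·N_t = 6.4 × 22 = 140.8 mm

141 mm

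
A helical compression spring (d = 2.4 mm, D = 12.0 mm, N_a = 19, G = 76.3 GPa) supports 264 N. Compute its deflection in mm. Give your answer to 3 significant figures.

k = Gd⁴/(8D³N_a) = (76.3×10³)(2.4⁴)/(8·12.0³·19) = 9.6379 N/mm
δ = F/k = 264 / 9.6379 = 27.392 mm

27.4 mm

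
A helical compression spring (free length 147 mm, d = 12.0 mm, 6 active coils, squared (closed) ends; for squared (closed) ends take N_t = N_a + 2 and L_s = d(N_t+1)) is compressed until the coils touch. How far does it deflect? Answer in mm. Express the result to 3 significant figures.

39.0 mm

N_t = 8; L_s = 12.0·9 = 108 mm
δ_solid = L₀ − L_s = 147 − 108 = 39 mm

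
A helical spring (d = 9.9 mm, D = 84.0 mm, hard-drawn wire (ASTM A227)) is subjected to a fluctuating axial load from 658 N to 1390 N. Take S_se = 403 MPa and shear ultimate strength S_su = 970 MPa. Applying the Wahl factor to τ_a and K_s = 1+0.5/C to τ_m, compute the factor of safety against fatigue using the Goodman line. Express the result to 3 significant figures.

C = D/d = 84.0/9.9 = 8.4848; K_W = (4C−1)/(4C−4)+0.615/C = 1.1727; K_s = 1+0.5/C = 1.0589
F_a = (F_max−F_min)/2 = 366 N; F_m = (F_max+F_min)/2 = 1024 N
τ_a = K_W·8F_aD/(πd³) = 1.1727 × 80.685 = 94.619 MPa
τ_m = K_s·8F_mD/(πd³) = 1.0589 × 225.74 = 239.05 MPa
Goodman: 1/n_f = τ_a/S_se + τ_m/S_su = 94.619/403 + 239.05/970 = 0.23479 + 0.24644 = 0.48122
n_f = 1/0.48122 = 2.078

2.08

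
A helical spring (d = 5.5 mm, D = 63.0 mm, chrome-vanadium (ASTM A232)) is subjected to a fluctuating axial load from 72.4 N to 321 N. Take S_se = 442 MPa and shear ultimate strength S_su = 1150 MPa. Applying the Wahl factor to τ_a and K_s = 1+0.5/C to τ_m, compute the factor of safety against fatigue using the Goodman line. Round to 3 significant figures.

2.10

C = D/d = 63.0/5.5 = 11.4545; K_W = (4C−1)/(4C−4)+0.615/C = 1.1254; K_s = 1+0.5/C = 1.0437
F_a = (F_max−F_min)/2 = 124.3 N; F_m = (F_max+F_min)/2 = 196.7 N
τ_a = K_W·8F_aD/(πd³) = 1.1254 × 119.86 = 134.89 MPa
τ_m = K_s·8F_mD/(πd³) = 1.0437 × 189.67 = 197.95 MPa
Goodman: 1/n_f = τ_a/S_se + τ_m/S_su = 134.89/442 + 197.95/1150 = 0.30518 + 0.17213 = 0.47731
n_f = 1/0.47731 = 2.095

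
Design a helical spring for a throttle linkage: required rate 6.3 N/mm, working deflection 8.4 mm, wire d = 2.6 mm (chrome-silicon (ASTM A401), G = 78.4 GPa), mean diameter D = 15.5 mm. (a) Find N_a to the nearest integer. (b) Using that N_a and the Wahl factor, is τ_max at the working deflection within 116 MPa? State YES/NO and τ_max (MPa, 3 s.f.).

N_a = Gd⁴/(8D³k) = (78.4×10³)(2.6⁴)/(8·15.5³·6.3) = 19.09 → N_a = 19
Actual rate k = Gd⁴/(8D³·19) = 6.3295 N/mm
Working load F = kδ = 6.3295·8.4 = 53.168 N
C = 15.5/2.6 = 5.9615; K_W = (4C−1)/(4C−4)+0.615/C = 1.2543
τ_max = K_W·8FD/(πd³) = 1.2543·119.4 = 149.77 MPa
τ_max > 116 MPa → exceeds allowable

(a) 19 coils; (b) NO, τ_max = 150 MPa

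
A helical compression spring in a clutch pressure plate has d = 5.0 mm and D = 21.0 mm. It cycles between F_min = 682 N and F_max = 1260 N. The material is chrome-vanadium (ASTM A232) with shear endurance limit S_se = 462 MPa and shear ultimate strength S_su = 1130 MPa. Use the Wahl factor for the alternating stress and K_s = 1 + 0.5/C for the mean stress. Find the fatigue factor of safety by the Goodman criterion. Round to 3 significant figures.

C = D/d = 21.0/5.0 = 4.2000; K_W = (4C−1)/(4C−4)+0.615/C = 1.3808; K_s = 1+0.5/C = 1.1190
F_a = (F_max−F_min)/2 = 289 N; F_m = (F_max+F_min)/2 = 971 N
τ_a = K_W·8F_aD/(πd³) = 1.3808 × 123.64 = 170.72 MPa
τ_m = K_s·8F_mD/(πd³) = 1.1190 × 415.4 = 464.85 MPa
Goodman: 1/n_f = τ_a/S_se + τ_m/S_su = 170.72/462 + 464.85/1130 = 0.36952 + 0.41138 = 0.7809
n_f = 1/0.7809 = 1.281

1.28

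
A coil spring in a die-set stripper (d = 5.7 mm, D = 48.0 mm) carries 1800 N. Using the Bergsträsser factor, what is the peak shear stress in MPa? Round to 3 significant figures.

Spring index C = D/d = 48.0/5.7 = 8.4211
K_B = (4C+2)/(4C−3) = 35.684/30.684 = 1.1630
τ₀ = 8FD/(πd³) = 8·1800·48.0/(π·5.7³) = 691200/581.8 = 1188 MPa
τ_max = K·τ₀ = 1.1630 × 1188 = 1381.6 MPa

1380 MPa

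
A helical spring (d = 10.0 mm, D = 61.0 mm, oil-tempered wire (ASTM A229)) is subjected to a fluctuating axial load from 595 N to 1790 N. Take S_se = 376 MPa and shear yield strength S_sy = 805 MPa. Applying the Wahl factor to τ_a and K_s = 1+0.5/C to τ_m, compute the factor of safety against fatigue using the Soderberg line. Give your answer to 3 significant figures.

1.80

C = D/d = 61.0/10.0 = 6.1000; K_W = (4C−1)/(4C−4)+0.615/C = 1.2479; K_s = 1+0.5/C = 1.0820
F_a = (F_max−F_min)/2 = 597.5 N; F_m = (F_max+F_min)/2 = 1192.5 N
τ_a = K_W·8F_aD/(πd³) = 1.2479 × 92.813 = 115.82 MPa
τ_m = K_s·8F_mD/(πd³) = 1.0820 × 185.24 = 200.42 MPa
Soderberg: 1/n_f = τ_a/S_se + τ_m/S_sy = 115.82/376 + 200.42/805 = 0.30803 + 0.24897 = 0.557
n_f = 1/0.557 = 1.795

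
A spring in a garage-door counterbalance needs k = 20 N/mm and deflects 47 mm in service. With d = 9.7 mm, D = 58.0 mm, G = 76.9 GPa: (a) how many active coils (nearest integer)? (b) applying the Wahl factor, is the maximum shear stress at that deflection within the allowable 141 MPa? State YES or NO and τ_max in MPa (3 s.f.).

N_a = Gd⁴/(8D³k) = (76.9×10³)(9.7⁴)/(8·58.0³·20) = 21.81 → N_a = 22
Actual rate k = Gd⁴/(8D³·22) = 19.825 N/mm
Working load F = kδ = 19.825·47 = 931.78 N
C = 58.0/9.7 = 5.9794; K_W = (4C−1)/(4C−4)+0.615/C = 1.2535
τ_max = K_W·8FD/(πd³) = 1.2535·150.79 = 189.01 MPa
τ_max > 141 MPa → exceeds allowable

(a) 22 coils; (b) NO, τ_max = 189 MPa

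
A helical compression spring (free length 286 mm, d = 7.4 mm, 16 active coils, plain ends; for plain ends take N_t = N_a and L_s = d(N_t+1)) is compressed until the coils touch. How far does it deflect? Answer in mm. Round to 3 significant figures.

160 mm

N_t = 16; L_s = 7.4·17 = 125.8 mm
δ_solid = L₀ − L_s = 286 − 125.8 = 160.2 mm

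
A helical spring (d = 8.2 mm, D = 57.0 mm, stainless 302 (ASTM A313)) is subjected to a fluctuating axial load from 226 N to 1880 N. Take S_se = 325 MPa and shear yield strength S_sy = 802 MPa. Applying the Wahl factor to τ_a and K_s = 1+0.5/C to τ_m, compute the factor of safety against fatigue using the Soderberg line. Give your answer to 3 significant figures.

0.845

C = D/d = 57.0/8.2 = 6.9512; K_W = (4C−1)/(4C−4)+0.615/C = 1.2145; K_s = 1+0.5/C = 1.0719
F_a = (F_max−F_min)/2 = 827 N; F_m = (F_max+F_min)/2 = 1053 N
τ_a = K_W·8F_aD/(πd³) = 1.2145 × 217.71 = 264.41 MPa
τ_m = K_s·8F_mD/(πd³) = 1.0719 × 277.21 = 297.14 MPa
Soderberg: 1/n_f = τ_a/S_se + τ_m/S_sy = 264.41/325 + 297.14/802 = 0.81357 + 0.37050 = 1.1841
n_f = 1/1.1841 = 0.8445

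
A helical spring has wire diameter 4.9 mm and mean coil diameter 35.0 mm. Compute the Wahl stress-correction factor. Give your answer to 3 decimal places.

1.208

C = D/d = 35.0/4.9 = 7.1429
K_W = (4C−1)/(4C−4) + 0.615/C = 27.571/24.571 + 0.0861 = 1.2082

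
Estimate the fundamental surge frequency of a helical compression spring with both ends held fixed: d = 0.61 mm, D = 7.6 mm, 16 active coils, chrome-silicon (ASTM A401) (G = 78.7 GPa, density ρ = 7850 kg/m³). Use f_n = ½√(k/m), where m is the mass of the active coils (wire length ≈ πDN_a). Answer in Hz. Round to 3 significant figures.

235 Hz

k = Gd⁴/(8D³N_a) = (78.7×10³)(0.61⁴)/(8·7.6³·16) = 0.19393 N/mm = 193.93 N/m
Wire length L = πDN_a = π·7.6·16 = 382.02 mm
m = ρ·(πd²/4)·L = 7850 × 0.29225×10⁻⁶ m² × 0.38202 m = 0.0008764 kg
f_n = ½√(k/m) = 0.5·√(193.93/0.0008764) = 0.5·√(2.2128e+05) = 235.2 Hz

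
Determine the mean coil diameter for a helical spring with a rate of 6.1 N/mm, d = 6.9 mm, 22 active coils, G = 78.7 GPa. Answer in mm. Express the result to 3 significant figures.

D = (Gd⁴/(8N_a·k))^(1/3) = (78.7×10³·6.9⁴/(8·22·6.1))^(1/3)
  = (166161)^(1/3) = 54.9764 mm

55.0 mm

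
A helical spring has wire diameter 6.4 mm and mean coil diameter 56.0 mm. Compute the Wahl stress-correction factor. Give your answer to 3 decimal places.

C = D/d = 56.0/6.4 = 8.7500
K_W = (4C−1)/(4C−4) + 0.615/C = 34.000/31.000 + 0.0703 = 1.1671

1.167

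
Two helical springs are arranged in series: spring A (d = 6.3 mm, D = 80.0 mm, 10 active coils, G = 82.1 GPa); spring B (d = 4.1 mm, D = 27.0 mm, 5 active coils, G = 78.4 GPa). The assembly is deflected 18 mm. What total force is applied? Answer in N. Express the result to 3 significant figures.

51.1 N

k_A = Gd⁴/(8D³N_a) = (82.1×10³)(6.3⁴)/(8·80.0³·10) = 3.1575 N/mm
k_B = Gd⁴/(8D³N_a) = (78.4×10³)(4.1⁴)/(8·27.0³·5) = 28.138 N/mm
Series: 1/k_eq = 1/3.1575 + 1/28.138 = 0.35224; k_eq = 2.8389 N/mm
F = k_eq·δ = 2.8389·18 = 51.101 N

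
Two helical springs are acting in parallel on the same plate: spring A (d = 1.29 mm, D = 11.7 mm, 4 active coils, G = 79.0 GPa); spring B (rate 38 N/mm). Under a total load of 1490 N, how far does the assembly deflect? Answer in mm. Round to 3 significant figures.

35.3 mm

k_A = Gd⁴/(8D³N_a) = (79.0×10³)(1.29⁴)/(8·11.7³·4) = 4.2685 N/mm
Parallel: k_eq = 4.2685 + 38 = 42.269 N/mm
δ = F/k_eq = 1490/42.269 = 35.251 mm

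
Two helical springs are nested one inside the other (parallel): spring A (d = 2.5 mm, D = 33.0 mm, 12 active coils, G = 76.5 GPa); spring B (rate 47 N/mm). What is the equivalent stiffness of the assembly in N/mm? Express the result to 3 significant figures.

k_A = Gd⁴/(8D³N_a) = (76.5×10³)(2.5⁴)/(8·33.0³·12) = 0.86618 N/mm
Parallel: k_eq = 0.86618 + 47 = 47.866 N/mm

47.9 N/mm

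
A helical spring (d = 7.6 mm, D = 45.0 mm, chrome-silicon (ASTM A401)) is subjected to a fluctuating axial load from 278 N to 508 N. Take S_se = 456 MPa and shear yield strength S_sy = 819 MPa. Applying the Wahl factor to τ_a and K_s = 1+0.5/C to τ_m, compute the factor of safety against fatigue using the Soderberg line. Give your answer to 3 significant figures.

C = D/d = 45.0/7.6 = 5.9211; K_W = (4C−1)/(4C−4)+0.615/C = 1.2563; K_s = 1+0.5/C = 1.0844
F_a = (F_max−F_min)/2 = 115 N; F_m = (F_max+F_min)/2 = 393 N
τ_a = K_W·8F_aD/(πd³) = 1.2563 × 30.02 = 37.713 MPa
τ_m = K_s·8F_mD/(πd³) = 1.0844 × 102.59 = 111.25 MPa
Soderberg: 1/n_f = τ_a/S_se + τ_m/S_sy = 37.713/456 + 111.25/819 = 0.08270 + 0.13584 = 0.21854
n_f = 1/0.21854 = 4.576

4.58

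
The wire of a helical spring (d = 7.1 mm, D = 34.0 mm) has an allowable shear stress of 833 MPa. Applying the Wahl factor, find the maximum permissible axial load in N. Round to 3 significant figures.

2600 N

C = D/d = 34.0/7.1 = 4.7887
K_W = (4C−1)/(4C−4) + 0.615/C = 18.155/15.155 + 0.1284 = 1.3264
τ_max = K·8FD/(πd³) → F_max = τ_allow·πd³/(8DK)
F_max = 833·π·7.1³/(8·34.0·1.3264) = 9.3663e+05/360.78 = 2596.2 N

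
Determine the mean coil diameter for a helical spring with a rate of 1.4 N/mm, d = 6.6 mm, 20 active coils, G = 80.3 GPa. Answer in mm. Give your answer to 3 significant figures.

D = (Gd⁴/(8N_a·k))^(1/3) = (80.3×10³·6.6⁴/(8·20·1.4))^(1/3)
  = (680210)^(1/3) = 87.9457 mm

87.9 mm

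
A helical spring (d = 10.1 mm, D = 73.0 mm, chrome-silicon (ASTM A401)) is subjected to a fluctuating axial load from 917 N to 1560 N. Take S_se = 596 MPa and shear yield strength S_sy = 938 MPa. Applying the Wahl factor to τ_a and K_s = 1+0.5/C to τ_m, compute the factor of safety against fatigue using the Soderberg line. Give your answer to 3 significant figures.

2.69

C = D/d = 73.0/10.1 = 7.2277; K_W = (4C−1)/(4C−4)+0.615/C = 1.2055; K_s = 1+0.5/C = 1.0692
F_a = (F_max−F_min)/2 = 321.5 N; F_m = (F_max+F_min)/2 = 1238.5 N
τ_a = K_W·8F_aD/(πd³) = 1.2055 × 58.007 = 69.928 MPa
τ_m = K_s·8F_mD/(πd³) = 1.0692 × 223.46 = 238.92 MPa
Soderberg: 1/n_f = τ_a/S_se + τ_m/S_sy = 69.928/596 + 238.92/938 = 0.11733 + 0.25471 = 0.37204
n_f = 1/0.37204 = 2.688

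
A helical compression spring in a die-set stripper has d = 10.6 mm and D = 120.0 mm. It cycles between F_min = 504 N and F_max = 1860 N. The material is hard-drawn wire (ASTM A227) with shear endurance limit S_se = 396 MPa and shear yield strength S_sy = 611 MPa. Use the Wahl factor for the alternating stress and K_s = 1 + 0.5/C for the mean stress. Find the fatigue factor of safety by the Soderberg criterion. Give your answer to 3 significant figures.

0.987

C = D/d = 120.0/10.6 = 11.3208; K_W = (4C−1)/(4C−4)+0.615/C = 1.1270; K_s = 1+0.5/C = 1.0442
F_a = (F_max−F_min)/2 = 678 N; F_m = (F_max+F_min)/2 = 1182 N
τ_a = K_W·8F_aD/(πd³) = 1.1270 × 173.95 = 196.04 MPa
τ_m = K_s·8F_mD/(πd³) = 1.0442 × 303.26 = 316.66 MPa
Soderberg: 1/n_f = τ_a/S_se + τ_m/S_sy = 196.04/396 + 316.66/611 = 0.49506 + 0.51826 = 1.0133
n_f = 1/1.0133 = 0.9869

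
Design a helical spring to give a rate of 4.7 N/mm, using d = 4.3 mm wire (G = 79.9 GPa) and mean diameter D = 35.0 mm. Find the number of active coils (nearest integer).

N_a = Gd⁴/(8D³k) = (79.9×10³ × 4.3⁴)/(8 × 35.0³ × 4.7)
    = 2.73162e+07 / 1.6121e+06 = 16.94 → 17 coils

17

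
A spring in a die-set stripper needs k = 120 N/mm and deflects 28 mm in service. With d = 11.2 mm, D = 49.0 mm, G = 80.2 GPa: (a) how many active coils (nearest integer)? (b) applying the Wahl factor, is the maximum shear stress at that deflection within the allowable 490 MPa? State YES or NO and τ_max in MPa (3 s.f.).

(a) 11 coils; (b) YES, τ_max = 413 MPa

N_a = Gd⁴/(8D³k) = (80.2×10³)(11.2⁴)/(8·49.0³·120) = 11.17 → N_a = 11
Actual rate k = Gd⁴/(8D³·11) = 121.89 N/mm
Working load F = kδ = 121.89·28 = 3413 N
C = 49.0/11.2 = 4.3750; K_W = (4C−1)/(4C−4)+0.615/C = 1.3628
τ_max = K_W·8FD/(πd³) = 1.3628·303.12 = 413.09 MPa
τ_max ≤ 490 MPa → acceptable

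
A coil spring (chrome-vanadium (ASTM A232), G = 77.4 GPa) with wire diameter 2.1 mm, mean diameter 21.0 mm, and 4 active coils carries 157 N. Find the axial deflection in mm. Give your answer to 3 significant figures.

k = Gd⁴/(8D³N_a) = (77.4×10³)(2.1⁴)/(8·21.0³·4) = 5.0794 N/mm
δ = F/k = 157 / 5.0794 = 30.909 mm

30.9 mm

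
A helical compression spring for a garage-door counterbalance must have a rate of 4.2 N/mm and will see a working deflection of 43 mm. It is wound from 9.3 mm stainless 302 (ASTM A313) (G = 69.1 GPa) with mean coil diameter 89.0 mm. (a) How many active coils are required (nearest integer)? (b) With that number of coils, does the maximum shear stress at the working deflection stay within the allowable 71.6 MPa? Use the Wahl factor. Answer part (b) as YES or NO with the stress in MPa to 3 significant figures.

N_a = Gd⁴/(8D³k) = (69.1×10³)(9.3⁴)/(8·89.0³·4.2) = 21.82 → N_a = 22
Actual rate k = Gd⁴/(8D³·22) = 4.1661 N/mm
Working load F = kδ = 4.1661·43 = 179.14 N
C = 89.0/9.3 = 9.5699; K_W = (4C−1)/(4C−4)+0.615/C = 1.1518
τ_max = K_W·8FD/(πd³) = 1.1518·50.475 = 58.136 MPa
τ_max ≤ 71.6 MPa → acceptable

(a) 22 coils; (b) YES, τ_max = 58.1 MPa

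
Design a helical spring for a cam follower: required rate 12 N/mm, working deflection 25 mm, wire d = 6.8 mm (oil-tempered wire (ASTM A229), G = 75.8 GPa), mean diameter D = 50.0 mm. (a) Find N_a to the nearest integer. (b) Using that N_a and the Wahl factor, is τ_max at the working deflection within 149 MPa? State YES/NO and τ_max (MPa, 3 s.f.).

N_a = Gd⁴/(8D³k) = (75.8×10³)(6.8⁴)/(8·50.0³·12) = 13.51 → N_a = 14
Actual rate k = Gd⁴/(8D³·14) = 11.576 N/mm
Working load F = kδ = 11.576·25 = 289.41 N
C = 50.0/6.8 = 7.3529; K_W = (4C−1)/(4C−4)+0.615/C = 1.2017
τ_max = K_W·8FD/(πd³) = 1.2017·117.19 = 140.83 MPa
τ_max ≤ 149 MPa → acceptable

(a) 14 coils; (b) YES, τ_max = 141 MPa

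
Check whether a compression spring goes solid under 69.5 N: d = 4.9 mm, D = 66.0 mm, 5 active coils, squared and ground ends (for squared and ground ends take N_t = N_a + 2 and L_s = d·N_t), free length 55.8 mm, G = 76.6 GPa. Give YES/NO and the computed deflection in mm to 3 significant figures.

k = Gd⁴/(8D³N_a) = (76.6×10³)(4.9⁴)/(8·66.0³·5) = 3.8399 N/mm
N_t = 7; L_s = 4.9·7 = 34.3 mm; δ_solid = L₀ − L_s = 55.8 − 34.3 = 21.5 mm
δ = F/k = 69.5/3.8399 = 18.099 mm
δ < δ_solid → spring does not go solid

NO, δ = 18.1 mm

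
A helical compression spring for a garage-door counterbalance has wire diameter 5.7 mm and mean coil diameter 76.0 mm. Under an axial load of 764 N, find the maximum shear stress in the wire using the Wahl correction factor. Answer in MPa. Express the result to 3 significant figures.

884 MPa

Spring index C = D/d = 76.0/5.7 = 13.3333
K_W = (4C−1)/(4C−4) + 0.615/C = 52.333/49.333 + 0.0461 = 1.1069
τ₀ = 8FD/(πd³) = 8·764·76.0/(π·5.7³) = 464512/581.8 = 798.4 MPa
τ_max = K·τ₀ = 1.1069 × 798.4 = 883.78 MPa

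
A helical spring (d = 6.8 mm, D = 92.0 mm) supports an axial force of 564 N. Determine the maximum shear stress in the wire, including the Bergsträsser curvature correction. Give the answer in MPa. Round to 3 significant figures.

Spring index C = D/d = 92.0/6.8 = 13.5294
K_B = (4C+2)/(4C−3) = 56.118/51.118 = 1.0978
τ₀ = 8FD/(πd³) = 8·564·92.0/(π·6.8³) = 415104/987.82 = 420.22 MPa
τ_max = K·τ₀ = 1.0978 × 420.22 = 461.33 MPa

461 MPa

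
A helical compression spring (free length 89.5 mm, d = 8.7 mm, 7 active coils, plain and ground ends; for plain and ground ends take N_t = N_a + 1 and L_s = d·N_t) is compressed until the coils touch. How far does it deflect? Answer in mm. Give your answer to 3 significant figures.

19.9 mm

N_t = 8; L_s = 8.7·8 = 69.6 mm
δ_solid = L₀ − L_s = 89.5 − 69.6 = 19.9 mm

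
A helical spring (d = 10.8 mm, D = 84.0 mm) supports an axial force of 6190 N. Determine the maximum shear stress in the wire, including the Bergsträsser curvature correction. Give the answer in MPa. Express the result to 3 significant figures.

Spring index C = D/d = 84.0/10.8 = 7.7778
K_B = (4C+2)/(4C−3) = 33.111/28.111 = 1.1779
τ₀ = 8FD/(πd³) = 8·6190·84.0/(π·10.8³) = 4.15968e+06/3957.5 = 1051.1 MPa
τ_max = K·τ₀ = 1.1779 × 1051.1 = 1238 MPa

1240 MPa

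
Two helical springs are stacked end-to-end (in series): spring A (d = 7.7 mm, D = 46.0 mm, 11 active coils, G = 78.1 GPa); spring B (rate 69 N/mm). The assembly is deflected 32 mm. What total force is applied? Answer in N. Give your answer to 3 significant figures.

700 N

k_A = Gd⁴/(8D³N_a) = (78.1×10³)(7.7⁴)/(8·46.0³·11) = 32.052 N/mm
Series: 1/k_eq = 1/32.052 + 1/69 = 0.045692; k_eq = 21.886 N/mm
F = k_eq·δ = 21.886·32 = 700.34 N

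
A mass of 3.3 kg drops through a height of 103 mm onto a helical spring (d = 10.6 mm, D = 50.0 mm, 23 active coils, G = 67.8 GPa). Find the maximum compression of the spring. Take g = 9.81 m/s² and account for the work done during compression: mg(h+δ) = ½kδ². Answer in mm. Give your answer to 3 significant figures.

k = Gd⁴/(8D³N_a) = (67.8×10³)(10.6⁴)/(8·50.0³·23) = 37.216 N/mm
W = mg = 3.3 × 9.81 = 32.373 N
½kδ² − Wδ − Wh = 0 → δ = (W + √(W² + 2kWh))/k
δ = (32.373 + √(1048 + 248185))/37.216 = (32.373 + 499.23)/37.216 = 14.284 mm

14.3 mm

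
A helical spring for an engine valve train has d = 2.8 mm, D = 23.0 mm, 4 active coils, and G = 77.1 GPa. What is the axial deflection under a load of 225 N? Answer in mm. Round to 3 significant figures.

k = Gd⁴/(8D³N_a) = (77.1×10³)(2.8⁴)/(8·23.0³·4) = 12.172 N/mm
δ = F/k = 225 / 12.172 = 18.485 mm

18.5 mm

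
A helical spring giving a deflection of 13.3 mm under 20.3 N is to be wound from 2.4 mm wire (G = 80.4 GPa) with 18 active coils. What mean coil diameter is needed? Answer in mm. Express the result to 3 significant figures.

23.0 mm

Required rate k = F/δ = 20.3/13.3 = 1.5263 N/mm
D = (Gd⁴/(8N_a·k))^(1/3) = (80.4×10³·2.4⁴/(8·18·1.5263))^(1/3)
  = (12136.5)^(1/3) = 22.9808 mm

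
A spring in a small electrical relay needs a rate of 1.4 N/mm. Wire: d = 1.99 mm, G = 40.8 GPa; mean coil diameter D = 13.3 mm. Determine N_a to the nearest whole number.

N_a = Gd⁴/(8D³k) = (40.8×10³ × 1.99⁴)/(8 × 13.3³ × 1.4)
    = 639842 / 26349.5 = 24.28 → 24 coils

24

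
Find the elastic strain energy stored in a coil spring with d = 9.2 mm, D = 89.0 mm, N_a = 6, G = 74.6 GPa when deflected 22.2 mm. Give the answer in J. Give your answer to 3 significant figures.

k = Gd⁴/(8D³N_a) = (74.6×10³)(9.2⁴)/(8·89.0³·6) = 15.794 N/mm
U = ½kδ² = 0.5 × 15.794 × 22.2² = 3891.8 N·mm = 3.8918 J

3.89 J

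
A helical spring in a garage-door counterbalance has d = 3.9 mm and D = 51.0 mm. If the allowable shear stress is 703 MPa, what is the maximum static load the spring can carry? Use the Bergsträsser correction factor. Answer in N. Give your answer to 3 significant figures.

292 N

C = D/d = 51.0/3.9 = 13.0769
K_B = (4C+2)/(4C−3) = 54.308/49.308 = 1.1014
τ_max = K·8FD/(πd³) → F_max = τ_allow·πd³/(8DK)
F_max = 703·π·3.9³/(8·51.0·1.1014) = 1.3101e+05/449.37 = 291.54 N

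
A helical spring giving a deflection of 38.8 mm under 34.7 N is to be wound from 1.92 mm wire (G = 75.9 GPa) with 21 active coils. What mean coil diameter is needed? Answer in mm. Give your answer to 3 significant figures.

Required rate k = F/δ = 34.7/38.8 = 0.89433 N/mm
D = (Gd⁴/(8N_a·k))^(1/3) = (75.9×10³·1.92⁴/(8·21·0.89433))^(1/3)
  = (6864.99)^(1/3) = 19.0055 mm

19.0 mm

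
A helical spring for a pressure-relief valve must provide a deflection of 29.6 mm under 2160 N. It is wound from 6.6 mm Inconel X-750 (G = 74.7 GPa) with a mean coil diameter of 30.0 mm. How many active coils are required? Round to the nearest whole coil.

Required rate k = F/δ = 2160/29.6 = 72.973 N/mm
N_a = Gd⁴/(8D³k) = (74.7×10³ × 6.6⁴)/(8 × 30.0³ × 72.973)
    = 1.41741e+08 / 1.57622e+07 = 8.993 → 9 coils

9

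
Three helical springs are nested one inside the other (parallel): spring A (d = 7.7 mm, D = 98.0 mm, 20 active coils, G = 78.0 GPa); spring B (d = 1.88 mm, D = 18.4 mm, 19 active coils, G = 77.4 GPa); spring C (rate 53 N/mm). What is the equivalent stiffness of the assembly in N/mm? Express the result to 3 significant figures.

55.8 N/mm

k_A = Gd⁴/(8D³N_a) = (78.0×10³)(7.7⁴)/(8·98.0³·20) = 1.8208 N/mm
k_B = Gd⁴/(8D³N_a) = (77.4×10³)(1.88⁴)/(8·18.4³·19) = 1.0211 N/mm
Parallel: k_eq = 1.8208 + 1.0211 + 53 = 55.842 N/mm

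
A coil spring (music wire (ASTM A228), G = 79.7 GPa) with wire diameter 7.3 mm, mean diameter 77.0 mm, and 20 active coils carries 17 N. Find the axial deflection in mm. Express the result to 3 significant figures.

5.49 mm

k = Gd⁴/(8D³N_a) = (79.7×10³)(7.3⁴)/(8·77.0³·20) = 3.0985 N/mm
δ = F/k = 17 / 3.0985 = 5.4864 mm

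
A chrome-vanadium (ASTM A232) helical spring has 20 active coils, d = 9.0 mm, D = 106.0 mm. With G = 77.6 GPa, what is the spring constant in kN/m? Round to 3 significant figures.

k = Gd⁴/(8D³N_a) = (77.6×10³ × 9.0⁴) / (8 × 106.0³ × 20)
  = 5.09134e+08 / 1.90563e+08 = 2.6717 N/mm

2.67 kN/m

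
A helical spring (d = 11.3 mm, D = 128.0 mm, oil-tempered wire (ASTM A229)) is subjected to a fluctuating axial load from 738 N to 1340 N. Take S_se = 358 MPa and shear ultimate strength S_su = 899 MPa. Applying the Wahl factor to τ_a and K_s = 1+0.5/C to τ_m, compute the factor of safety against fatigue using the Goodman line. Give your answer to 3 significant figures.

C = D/d = 128.0/11.3 = 11.3274; K_W = (4C−1)/(4C−4)+0.615/C = 1.1269; K_s = 1+0.5/C = 1.0441
F_a = (F_max−F_min)/2 = 301 N; F_m = (F_max+F_min)/2 = 1039 N
τ_a = K_W·8F_aD/(πd³) = 1.1269 × 67.996 = 76.625 MPa
τ_m = K_s·8F_mD/(πd³) = 1.0441 × 234.71 = 245.07 MPa
Goodman: 1/n_f = τ_a/S_se + τ_m/S_su = 76.625/358 + 245.07/899 = 0.21404 + 0.27260 = 0.48664
n_f = 1/0.48664 = 2.055

2.05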